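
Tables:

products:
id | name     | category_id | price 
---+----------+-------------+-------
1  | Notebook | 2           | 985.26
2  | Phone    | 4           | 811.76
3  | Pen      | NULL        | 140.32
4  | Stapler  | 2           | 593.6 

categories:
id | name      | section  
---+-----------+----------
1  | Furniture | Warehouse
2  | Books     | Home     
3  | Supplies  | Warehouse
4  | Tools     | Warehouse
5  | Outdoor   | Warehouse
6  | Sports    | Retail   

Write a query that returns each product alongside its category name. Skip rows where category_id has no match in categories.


INNER JOIN keeps only products rows whose category_id matches an id in categories. Walk through each product:
  - product 1 (Notebook): category_id=2 -> matches Books
  - product 2 (Phone): category_id=4 -> matches Tools
  - product 3 (Pen): category_id=NULL, no match -> dropped
  - product 4 (Stapler): category_id=2 -> matches Books
So 1 of 4 rows is dropped.

SQL:
SELECT a.name, b.name AS category
FROM products a
INNER JOIN categories b ON a.category_id = b.id

Result:
name     | category
---------+---------
Notebook | Books   
Phone    | Tools   
Stapler  | Books   


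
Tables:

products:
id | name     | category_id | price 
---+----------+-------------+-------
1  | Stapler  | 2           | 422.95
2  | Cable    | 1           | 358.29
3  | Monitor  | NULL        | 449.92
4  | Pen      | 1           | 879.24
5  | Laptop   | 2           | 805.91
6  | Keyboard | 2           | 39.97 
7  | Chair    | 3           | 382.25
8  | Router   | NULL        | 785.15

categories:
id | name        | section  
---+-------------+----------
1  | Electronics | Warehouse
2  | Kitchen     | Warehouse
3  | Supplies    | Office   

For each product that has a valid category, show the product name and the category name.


INNER JOIN keeps only products rows whose category_id matches an id in categories. Walk through each product:
  - product 1 (Stapler): category_id=2 -> matches Kitchen
  - product 2 (Cable): category_id=1 -> matches Electronics
  - product 3 (Monitor): category_id=NULL, no match -> dropped
  - product 4 (Pen): category_id=1 -> matches Electronics
  - product 5 (Laptop): category_id=2 -> matches Kitchen
  - product 6 (Keyboard): category_id=2 -> matches Kitchen
  - product 7 (Chair): category_id=3 -> matches Supplies
  - product 8 (Router): category_id=NULL, no match -> dropped
So 2 of 8 rows are dropped.

SQL:
SELECT a.name, b.name AS category
FROM products a
INNER JOIN categories b ON a.category_id = b.id

Result:
name     | category   
---------+------------
Stapler  | Kitchen    
Cable    | Electronics
Pen      | Electronics
Laptop   | Kitchen    
Keyboard | Kitchen    
Chair    | Supplies   


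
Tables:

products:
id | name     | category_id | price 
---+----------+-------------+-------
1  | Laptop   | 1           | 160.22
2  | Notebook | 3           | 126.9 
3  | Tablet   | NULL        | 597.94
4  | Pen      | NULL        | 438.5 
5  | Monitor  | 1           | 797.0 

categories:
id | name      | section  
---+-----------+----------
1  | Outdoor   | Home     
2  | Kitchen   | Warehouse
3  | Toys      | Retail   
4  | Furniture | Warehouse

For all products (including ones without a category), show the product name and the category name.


LEFT JOIN keeps every row from products (the left table); where category_id has no match in categories, the category columns become NULL. Walk through each product:
  - product 1 (Laptop): category_id=1 -> matches Outdoor
  - product 2 (Notebook): category_id=3 -> matches Toys
  - product 3 (Tablet): category_id=NULL, no match -> kept with NULL
  - product 4 (Pen): category_id=NULL, no match -> kept with NULL
  - product 5 (Monitor): category_id=1 -> matches Outdoor
All 5 rows appear; 2 have NULL category.

SQL:
SELECT a.name, b.name AS category
FROM products a
LEFT JOIN categories b ON a.category_id = b.id

Result:
name     | category
---------+---------
Laptop   | Outdoor 
Notebook | Toys    
Tablet   | NULL    
Pen      | NULL    
Monitor  | Outdoor 


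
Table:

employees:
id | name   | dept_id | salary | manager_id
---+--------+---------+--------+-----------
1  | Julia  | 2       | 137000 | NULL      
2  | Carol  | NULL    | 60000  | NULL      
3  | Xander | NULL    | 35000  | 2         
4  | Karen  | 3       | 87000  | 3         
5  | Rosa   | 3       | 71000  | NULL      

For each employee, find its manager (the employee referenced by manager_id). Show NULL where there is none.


This is a self-join: employees is joined to a second copy of itself, matching each row's manager_id to another row's id. Use LEFT JOIN so rows with manager_id=NULL are kept.
  - employee 1 (Julia): manager_id=NULL -> NULL
  - employee 2 (Carol): manager_id=NULL -> NULL
  - employee 3 (Xander): manager_id=2 -> Carol
  - employee 4 (Karen): manager_id=3 -> Xander
  - employee 5 (Rosa): manager_id=NULL -> NULL

SQL:
SELECT a.name AS item, b.name AS manager
FROM employees a
LEFT JOIN employees b ON a.manager_id = b.id

Result:
item   | manager
-------+--------
Julia  | NULL   
Carol  | NULL   
Xander | Carol  
Karen  | Xander 
Rosa   | NULL   


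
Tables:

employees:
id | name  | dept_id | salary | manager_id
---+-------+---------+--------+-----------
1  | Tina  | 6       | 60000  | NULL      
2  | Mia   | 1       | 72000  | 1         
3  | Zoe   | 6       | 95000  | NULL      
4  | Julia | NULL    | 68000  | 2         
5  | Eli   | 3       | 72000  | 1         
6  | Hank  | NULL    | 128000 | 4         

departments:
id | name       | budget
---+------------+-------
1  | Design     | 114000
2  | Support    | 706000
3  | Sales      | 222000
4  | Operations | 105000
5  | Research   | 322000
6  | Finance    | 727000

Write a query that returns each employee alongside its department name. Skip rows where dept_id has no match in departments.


INNER JOIN keeps only employees rows whose dept_id matches an id in departments. Walk through each employee:
  - employee 1 (Tina): dept_id=6 -> matches Finance
  - employee 2 (Mia): dept_id=1 -> matches Design
  - employee 3 (Zoe): dept_id=6 -> matches Finance
  - employee 4 (Julia): dept_id=NULL, no match -> dropped
  - employee 5 (Eli): dept_id=3 -> matches Sales
  - employee 6 (Hank): dept_id=NULL, no match -> dropped
So 2 of 6 rows are dropped.

SQL:
SELECT a.name, b.name AS department
FROM employees a
INNER JOIN departments b ON a.dept_id = b.id

Result:
name | department
-----+-----------
Tina | Finance   
Mia  | Design    
Zoe  | Finance   
Eli  | Sales     


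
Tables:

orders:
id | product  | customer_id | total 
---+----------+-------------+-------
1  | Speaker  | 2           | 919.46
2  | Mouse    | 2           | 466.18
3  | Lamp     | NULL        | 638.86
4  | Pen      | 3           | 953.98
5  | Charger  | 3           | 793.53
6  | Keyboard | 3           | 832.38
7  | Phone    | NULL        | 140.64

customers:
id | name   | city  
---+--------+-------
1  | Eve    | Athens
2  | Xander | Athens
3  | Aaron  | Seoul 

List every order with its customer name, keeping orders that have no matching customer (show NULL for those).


LEFT JOIN keeps every row from orders (the left table); where customer_id has no match in customers, the customer columns become NULL. Walk through each order:
  - order 1 (Speaker): customer_id=2 -> matches Xander
  - order 2 (Mouse): customer_id=2 -> matches Xander
  - order 3 (Lamp): customer_id=NULL, no match -> kept with NULL
  - order 4 (Pen): customer_id=3 -> matches Aaron
  - order 5 (Charger): customer_id=3 -> matches Aaron
  - order 6 (Keyboard): customer_id=3 -> matches Aaron
  - order 7 (Phone): customer_id=NULL, no match -> kept with NULL
All 7 rows appear; 2 have NULL customer.

SQL:
SELECT a.product, b.name AS customer
FROM orders a
LEFT JOIN customers b ON a.customer_id = b.id

Result:
product  | customer
---------+---------
Speaker  | Xander  
Mouse    | Xander  
Lamp     | NULL    
Pen      | Aaron   
Charger  | Aaron   
Keyboard | Aaron   
Phone    | NULL    


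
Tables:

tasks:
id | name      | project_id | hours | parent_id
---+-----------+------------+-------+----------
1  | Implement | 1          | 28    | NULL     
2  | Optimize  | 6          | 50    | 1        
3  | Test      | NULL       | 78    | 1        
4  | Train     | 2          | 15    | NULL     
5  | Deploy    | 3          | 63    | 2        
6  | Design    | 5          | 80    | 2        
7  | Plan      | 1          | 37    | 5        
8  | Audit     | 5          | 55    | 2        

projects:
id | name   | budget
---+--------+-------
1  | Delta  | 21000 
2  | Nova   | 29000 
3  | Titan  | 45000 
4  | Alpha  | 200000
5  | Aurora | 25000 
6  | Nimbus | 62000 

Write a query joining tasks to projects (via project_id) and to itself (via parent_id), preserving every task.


Two LEFT JOINs from the same base table tasks: one to projects via project_id, one to tasks itself via parent_id. Both are LEFT so every task is preserved.
Match against projects:
  - task 1 (Implement): project_id=1 -> matches Delta
  - task 2 (Optimize): project_id=6 -> matches Nimbus
  - task 3 (Test): project_id=NULL, no match -> kept with NULL
  - task 4 (Train): project_id=2 -> matches Nova
  - task 5 (Deploy): project_id=3 -> matches Titan
  - task 6 (Design): project_id=5 -> matches Aurora
  - task 7 (Plan): project_id=1 -> matches Delta
  - task 8 (Audit): project_id=5 -> matches Aurora
Match against tasks (self):
  - task 1 (Implement): parent_id=NULL -> NULL
  - task 2 (Optimize): parent_id=1 -> Implement
  - task 3 (Test): parent_id=1 -> Implement
  - task 4 (Train): parent_id=NULL -> NULL
  - task 5 (Deploy): parent_id=2 -> Optimize
  - task 6 (Design): parent_id=2 -> Optimize
  - task 7 (Plan): parent_id=5 -> Deploy
  - task 8 (Audit): parent_id=2 -> Optimize

SQL:
SELECT a.name, b.name AS project, c.name AS parent
FROM tasks a
LEFT JOIN projects b ON a.project_id = b.id
LEFT JOIN tasks c ON a.parent_id = c.id

Result:
name      | project | parent   
----------+---------+----------
Implement | Delta   | NULL     
Optimize  | Nimbus  | Implement
Test      | NULL    | Implement
Train     | Nova    | NULL     
Deploy    | Titan   | Optimize 
Design    | Aurora  | Optimize 
Plan      | Delta   | Deploy   
Audit     | Aurora  | Optimize 


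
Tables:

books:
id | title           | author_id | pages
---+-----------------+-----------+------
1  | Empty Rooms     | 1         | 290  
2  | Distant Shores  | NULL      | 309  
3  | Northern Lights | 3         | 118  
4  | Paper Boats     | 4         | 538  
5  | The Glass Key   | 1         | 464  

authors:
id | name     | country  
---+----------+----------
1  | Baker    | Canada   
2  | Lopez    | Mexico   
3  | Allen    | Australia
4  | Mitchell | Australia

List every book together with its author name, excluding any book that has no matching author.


INNER JOIN keeps only books rows whose author_id matches an id in authors. Walk through each book:
  - book 1 (Empty Rooms): author_id=1 -> matches Baker
  - book 2 (Distant Shores): author_id=NULL, no match -> dropped
  - book 3 (Northern Lights): author_id=3 -> matches Allen
  - book 4 (Paper Boats): author_id=4 -> matches Mitchell
  - book 5 (The Glass Key): author_id=1 -> matches Baker
So 1 of 5 rows is dropped.

SQL:
SELECT a.title, b.name AS author
FROM books a
INNER JOIN authors b ON a.author_id = b.id

Result:
title           | author  
----------------+---------
Empty Rooms     | Baker   
Northern Lights | Allen   
Paper Boats     | Mitchell
The Glass Key   | Baker   


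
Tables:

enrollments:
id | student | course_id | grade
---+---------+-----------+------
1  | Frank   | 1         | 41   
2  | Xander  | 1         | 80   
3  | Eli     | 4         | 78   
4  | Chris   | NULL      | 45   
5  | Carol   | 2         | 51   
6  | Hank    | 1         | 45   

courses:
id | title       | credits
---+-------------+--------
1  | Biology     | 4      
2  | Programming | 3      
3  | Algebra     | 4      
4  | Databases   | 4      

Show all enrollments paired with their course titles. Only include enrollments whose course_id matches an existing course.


INNER JOIN keeps only enrollments rows whose course_id matches an id in courses. Walk through each enrollment:
  - enrollment 1 (Frank): course_id=1 -> matches Biology
  - enrollment 2 (Xander): course_id=1 -> matches Biology
  - enrollment 3 (Eli): course_id=4 -> matches Databases
  - enrollment 4 (Chris): course_id=NULL, no match -> dropped
  - enrollment 5 (Carol): course_id=2 -> matches Programming
  - enrollment 6 (Hank): course_id=1 -> matches Biology
So 1 of 6 rows is dropped.

SQL:
SELECT a.student, b.title AS course
FROM enrollments a
INNER JOIN courses b ON a.course_id = b.id

Result:
student | course     
--------+------------
Frank   | Biology    
Xander  | Biology    
Eli     | Databases  
Carol   | Programming
Hank    | Biology    


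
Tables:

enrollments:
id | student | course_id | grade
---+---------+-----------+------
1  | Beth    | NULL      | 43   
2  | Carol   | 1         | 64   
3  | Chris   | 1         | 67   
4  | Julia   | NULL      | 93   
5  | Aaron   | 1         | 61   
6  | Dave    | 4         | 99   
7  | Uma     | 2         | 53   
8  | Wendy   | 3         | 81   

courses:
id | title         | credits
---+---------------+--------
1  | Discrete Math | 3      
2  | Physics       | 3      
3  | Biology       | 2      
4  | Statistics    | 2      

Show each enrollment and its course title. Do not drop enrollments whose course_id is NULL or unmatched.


LEFT JOIN keeps every row from enrollments (the left table); where course_id has no match in courses, the course columns become NULL. Walk through each enrollment:
  - enrollment 1 (Beth): course_id=NULL, no match -> kept with NULL
  - enrollment 2 (Carol): course_id=1 -> matches Discrete Math
  - enrollment 3 (Chris): course_id=1 -> matches Discrete Math
  - enrollment 4 (Julia): course_id=NULL, no match -> kept with NULL
  - enrollment 5 (Aaron): course_id=1 -> matches Discrete Math
  - enrollment 6 (Dave): course_id=4 -> matches Statistics
  - enrollment 7 (Uma): course_id=2 -> matches Physics
  - enrollment 8 (Wendy): course_id=3 -> matches Biology
All 8 rows appear; 2 have NULL course.

SQL:
SELECT a.student, b.title AS course
FROM enrollments a
LEFT JOIN courses b ON a.course_id = b.id

Result:
student | course       
--------+--------------
Beth    | NULL         
Carol   | Discrete Math
Chris   | Discrete Math
Julia   | NULL         
Aaron   | Discrete Math
Dave    | Statistics   
Uma     | Physics      
Wendy   | Biology      


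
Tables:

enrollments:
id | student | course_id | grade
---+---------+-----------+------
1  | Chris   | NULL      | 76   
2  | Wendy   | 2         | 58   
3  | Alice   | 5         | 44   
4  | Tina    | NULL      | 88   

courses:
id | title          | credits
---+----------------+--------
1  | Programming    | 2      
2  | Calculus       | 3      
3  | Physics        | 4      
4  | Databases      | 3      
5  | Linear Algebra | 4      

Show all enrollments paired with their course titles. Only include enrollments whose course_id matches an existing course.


INNER JOIN keeps only enrollments rows whose course_id matches an id in courses. Walk through each enrollment:
  - enrollment 1 (Chris): course_id=NULL, no match -> dropped
  - enrollment 2 (Wendy): course_id=2 -> matches Calculus
  - enrollment 3 (Alice): course_id=5 -> matches Linear Algebra
  - enrollment 4 (Tina): course_id=NULL, no match -> dropped
So 2 of 4 rows are dropped.

SQL:
SELECT a.student, b.title AS course
FROM enrollments a
INNER JOIN courses b ON a.course_id = b.id

Result:
student | course        
--------+---------------
Wendy   | Calculus      
Alice   | Linear Algebra


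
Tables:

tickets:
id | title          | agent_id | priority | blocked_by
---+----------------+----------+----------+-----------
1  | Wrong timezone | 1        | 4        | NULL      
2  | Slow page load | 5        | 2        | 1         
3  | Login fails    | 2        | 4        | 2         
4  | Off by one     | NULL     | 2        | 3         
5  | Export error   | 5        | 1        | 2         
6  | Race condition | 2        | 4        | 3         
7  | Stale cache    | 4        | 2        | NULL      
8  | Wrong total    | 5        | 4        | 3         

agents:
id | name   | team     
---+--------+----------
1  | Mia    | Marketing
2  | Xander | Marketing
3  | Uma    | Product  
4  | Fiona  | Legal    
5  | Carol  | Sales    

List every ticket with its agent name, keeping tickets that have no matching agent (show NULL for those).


LEFT JOIN keeps every row from tickets (the left table); where agent_id has no match in agents, the agent columns become NULL. Walk through each ticket:
  - ticket 1 (Wrong timezone): agent_id=1 -> matches Mia
  - ticket 2 (Slow page load): agent_id=5 -> matches Carol
  - ticket 3 (Login fails): agent_id=2 -> matches Xander
  - ticket 4 (Off by one): agent_id=NULL, no match -> kept with NULL
  - ticket 5 (Export error): agent_id=5 -> matches Carol
  - ticket 6 (Race condition): agent_id=2 -> matches Xander
  - ticket 7 (Stale cache): agent_id=4 -> matches Fiona
  - ticket 8 (Wrong total): agent_id=5 -> matches Carol
All 8 rows appear; 1 has NULL agent.

SQL:
SELECT a.title, b.name AS agent
FROM tickets a
LEFT JOIN agents b ON a.agent_id = b.id

Result:
title          | agent 
---------------+-------
Wrong timezone | Mia   
Slow page load | Carol 
Login fails    | Xander
Off by one     | NULL  
Export error   | Carol 
Race condition | Xander
Stale cache    | Fiona 
Wrong total    | Carol 


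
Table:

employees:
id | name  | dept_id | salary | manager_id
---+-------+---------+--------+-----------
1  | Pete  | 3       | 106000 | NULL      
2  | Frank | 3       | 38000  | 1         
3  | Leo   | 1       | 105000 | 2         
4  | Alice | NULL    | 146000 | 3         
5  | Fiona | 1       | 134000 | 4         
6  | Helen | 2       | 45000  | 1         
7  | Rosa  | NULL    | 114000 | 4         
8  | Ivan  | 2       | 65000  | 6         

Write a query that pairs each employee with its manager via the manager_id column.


This is a self-join: employees is joined to a second copy of itself, matching each row's manager_id to another row's id. Use LEFT JOIN so rows with manager_id=NULL are kept.
  - employee 1 (Pete): manager_id=NULL -> NULL
  - employee 2 (Frank): manager_id=1 -> Pete
  - employee 3 (Leo): manager_id=2 -> Frank
  - employee 4 (Alice): manager_id=3 -> Leo
  - employee 5 (Fiona): manager_id=4 -> Alice
  - employee 6 (Helen): manager_id=1 -> Pete
  - employee 7 (Rosa): manager_id=4 -> Alice
  - employee 8 (Ivan): manager_id=6 -> Helen

SQL:
SELECT a.name AS item, b.name AS manager
FROM employees a
LEFT JOIN employees b ON a.manager_id = b.id

Result:
item  | manager
------+--------
Pete  | NULL   
Frank | Pete   
Leo   | Frank  
Alice | Leo    
Fiona | Alice  
Helen | Pete   
Rosa  | Alice  
Ivan  | Helen  


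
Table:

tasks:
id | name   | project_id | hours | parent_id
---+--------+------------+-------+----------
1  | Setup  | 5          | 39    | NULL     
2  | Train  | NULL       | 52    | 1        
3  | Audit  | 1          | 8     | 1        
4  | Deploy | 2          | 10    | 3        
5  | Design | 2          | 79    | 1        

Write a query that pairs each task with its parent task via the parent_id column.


This is a self-join: tasks is joined to a second copy of itself, matching each row's parent_id to another row's id. Use LEFT JOIN so rows with parent_id=NULL are kept.
  - task 1 (Setup): parent_id=NULL -> NULL
  - task 2 (Train): parent_id=1 -> Setup
  - task 3 (Audit): parent_id=1 -> Setup
  - task 4 (Deploy): parent_id=3 -> Audit
  - task 5 (Design): parent_id=1 -> Setup

SQL:
SELECT a.name AS item, b.name AS parent
FROM tasks a
LEFT JOIN tasks b ON a.parent_id = b.id

Result:
item   | parent
-------+-------
Setup  | NULL  
Train  | Setup 
Audit  | Setup 
Deploy | Audit 
Design | Setup 


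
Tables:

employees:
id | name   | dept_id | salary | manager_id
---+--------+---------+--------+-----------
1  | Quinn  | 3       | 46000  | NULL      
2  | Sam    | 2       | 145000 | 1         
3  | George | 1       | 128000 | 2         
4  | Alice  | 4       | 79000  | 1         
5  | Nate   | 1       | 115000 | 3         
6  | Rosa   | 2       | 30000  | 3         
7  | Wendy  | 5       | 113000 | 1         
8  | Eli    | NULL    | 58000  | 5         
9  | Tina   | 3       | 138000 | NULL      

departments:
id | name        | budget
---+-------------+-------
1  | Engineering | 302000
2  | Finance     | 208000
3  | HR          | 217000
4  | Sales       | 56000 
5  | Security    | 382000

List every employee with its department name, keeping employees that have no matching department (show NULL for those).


LEFT JOIN keeps every row from employees (the left table); where dept_id has no match in departments, the department columns become NULL. Walk through each employee:
  - employee 1 (Quinn): dept_id=3 -> matches HR
  - employee 2 (Sam): dept_id=2 -> matches Finance
  - employee 3 (George): dept_id=1 -> matches Engineering
  - employee 4 (Alice): dept_id=4 -> matches Sales
  - employee 5 (Nate): dept_id=1 -> matches Engineering
  - employee 6 (Rosa): dept_id=2 -> matches Finance
  - employee 7 (Wendy): dept_id=5 -> matches Security
  - employee 8 (Eli): dept_id=NULL, no match -> kept with NULL
  - employee 9 (Tina): dept_id=3 -> matches HR
All 9 rows appear; 1 has NULL department.

SQL:
SELECT a.name, b.name AS department
FROM employees a
LEFT JOIN departments b ON a.dept_id = b.id

Result:
name   | department 
-------+------------
Quinn  | HR         
Sam    | Finance    
George | Engineering
Alice  | Sales      
Nate   | Engineering
Rosa   | Finance    
Wendy  | Security   
Eli    | NULL       
Tina   | HR         


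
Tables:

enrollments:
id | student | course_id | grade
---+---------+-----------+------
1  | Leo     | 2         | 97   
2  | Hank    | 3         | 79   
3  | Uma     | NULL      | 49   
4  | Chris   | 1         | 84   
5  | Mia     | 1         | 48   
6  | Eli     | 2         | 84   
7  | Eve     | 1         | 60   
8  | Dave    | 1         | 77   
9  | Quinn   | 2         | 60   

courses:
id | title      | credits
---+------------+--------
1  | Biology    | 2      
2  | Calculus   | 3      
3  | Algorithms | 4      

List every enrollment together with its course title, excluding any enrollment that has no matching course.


INNER JOIN keeps only enrollments rows whose course_id matches an id in courses. Walk through each enrollment:
  - enrollment 1 (Leo): course_id=2 -> matches Calculus
  - enrollment 2 (Hank): course_id=3 -> matches Algorithms
  - enrollment 3 (Uma): course_id=NULL, no match -> dropped
  - enrollment 4 (Chris): course_id=1 -> matches Biology
  - enrollment 5 (Mia): course_id=1 -> matches Biology
  - enrollment 6 (Eli): course_id=2 -> matches Calculus
  - enrollment 7 (Eve): course_id=1 -> matches Biology
  - enrollment 8 (Dave): course_id=1 -> matches Biology
  - enrollment 9 (Quinn): course_id=2 -> matches Calculus
So 1 of 9 rows is dropped.

SQL:
SELECT a.student, b.title AS course
FROM enrollments a
INNER JOIN courses b ON a.course_id = b.id

Result:
student | course    
--------+-----------
Leo     | Calculus  
Hank    | Algorithms
Chris   | Biology   
Mia     | Biology   
Eli     | Calculus  
Eve     | Biology   
Dave    | Biology   
Quinn   | Calculus  


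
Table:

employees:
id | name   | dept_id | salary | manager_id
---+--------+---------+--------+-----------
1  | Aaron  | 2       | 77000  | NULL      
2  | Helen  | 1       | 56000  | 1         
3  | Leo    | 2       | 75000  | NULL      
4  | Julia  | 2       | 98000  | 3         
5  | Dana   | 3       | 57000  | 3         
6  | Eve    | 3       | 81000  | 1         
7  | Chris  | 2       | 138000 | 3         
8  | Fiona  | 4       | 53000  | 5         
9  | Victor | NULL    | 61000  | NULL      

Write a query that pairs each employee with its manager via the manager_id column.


This is a self-join: employees is joined to a second copy of itself, matching each row's manager_id to another row's id. Use LEFT JOIN so rows with manager_id=NULL are kept.
  - employee 1 (Aaron): manager_id=NULL -> NULL
  - employee 2 (Helen): manager_id=1 -> Aaron
  - employee 3 (Leo): manager_id=NULL -> NULL
  - employee 4 (Julia): manager_id=3 -> Leo
  - employee 5 (Dana): manager_id=3 -> Leo
  - employee 6 (Eve): manager_id=1 -> Aaron
  - employee 7 (Chris): manager_id=3 -> Leo
  - employee 8 (Fiona): manager_id=5 -> Dana
  - employee 9 (Victor): manager_id=NULL -> NULL

SQL:
SELECT a.name AS item, b.name AS manager
FROM employees a
LEFT JOIN employees b ON a.manager_id = b.id

Result:
item   | manager
-------+--------
Aaron  | NULL   
Helen  | Aaron  
Leo    | NULL   
Julia  | Leo    
Dana   | Leo    
Eve    | Aaron  
Chris  | Leo    
Fiona  | Dana   
Victor | NULL   


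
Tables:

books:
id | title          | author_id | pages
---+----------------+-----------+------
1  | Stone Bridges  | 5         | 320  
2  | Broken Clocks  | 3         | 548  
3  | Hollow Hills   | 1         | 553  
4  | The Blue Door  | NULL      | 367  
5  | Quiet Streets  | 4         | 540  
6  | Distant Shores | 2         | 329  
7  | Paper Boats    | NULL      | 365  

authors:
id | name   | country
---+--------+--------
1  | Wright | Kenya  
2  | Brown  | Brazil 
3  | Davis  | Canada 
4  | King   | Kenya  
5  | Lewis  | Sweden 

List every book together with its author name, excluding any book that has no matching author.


INNER JOIN keeps only books rows whose author_id matches an id in authors. Walk through each book:
  - book 1 (Stone Bridges): author_id=5 -> matches Lewis
  - book 2 (Broken Clocks): author_id=3 -> matches Davis
  - book 3 (Hollow Hills): author_id=1 -> matches Wright
  - book 4 (The Blue Door): author_id=NULL, no match -> dropped
  - book 5 (Quiet Streets): author_id=4 -> matches King
  - book 6 (Distant Shores): author_id=2 -> matches Brown
  - book 7 (Paper Boats): author_id=NULL, no match -> dropped
So 2 of 7 rows are dropped.

SQL:
SELECT a.title, b.name AS author
FROM books a
INNER JOIN authors b ON a.author_id = b.id

Result:
title          | author
---------------+-------
Stone Bridges  | Lewis 
Broken Clocks  | Davis 
Hollow Hills   | Wright
Quiet Streets  | King  
Distant Shores | Brown 


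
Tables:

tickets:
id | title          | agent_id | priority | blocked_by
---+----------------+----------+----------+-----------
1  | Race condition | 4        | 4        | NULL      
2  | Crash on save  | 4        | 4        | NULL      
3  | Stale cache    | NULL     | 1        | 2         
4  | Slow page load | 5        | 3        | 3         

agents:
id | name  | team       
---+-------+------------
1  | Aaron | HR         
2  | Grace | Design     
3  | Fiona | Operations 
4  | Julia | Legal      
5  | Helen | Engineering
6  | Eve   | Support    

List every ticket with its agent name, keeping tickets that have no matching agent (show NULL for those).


LEFT JOIN keeps every row from tickets (the left table); where agent_id has no match in agents, the agent columns become NULL. Walk through each ticket:
  - ticket 1 (Race condition): agent_id=4 -> matches Julia
  - ticket 2 (Crash on save): agent_id=4 -> matches Julia
  - ticket 3 (Stale cache): agent_id=NULL, no match -> kept with NULL
  - ticket 4 (Slow page load): agent_id=5 -> matches Helen
All 4 rows appear; 1 has NULL agent.

SQL:
SELECT a.title, b.name AS agent
FROM tickets a
LEFT JOIN agents b ON a.agent_id = b.id

Result:
title          | agent
---------------+------
Race condition | Julia
Crash on save  | Julia
Stale cache    | NULL 
Slow page load | Helen


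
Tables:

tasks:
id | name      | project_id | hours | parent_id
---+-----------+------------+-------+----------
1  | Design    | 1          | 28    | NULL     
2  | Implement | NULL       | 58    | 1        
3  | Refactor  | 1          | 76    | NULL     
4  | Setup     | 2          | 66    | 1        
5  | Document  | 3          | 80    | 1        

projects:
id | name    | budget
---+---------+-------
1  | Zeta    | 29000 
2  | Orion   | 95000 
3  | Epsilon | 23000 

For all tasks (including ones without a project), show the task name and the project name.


LEFT JOIN keeps every row from tasks (the left table); where project_id has no match in projects, the project columns become NULL. Walk through each task:
  - task 1 (Design): project_id=1 -> matches Zeta
  - task 2 (Implement): project_id=NULL, no match -> kept with NULL
  - task 3 (Refactor): project_id=1 -> matches Zeta
  - task 4 (Setup): project_id=2 -> matches Orion
  - task 5 (Document): project_id=3 -> matches Epsilon
All 5 rows appear; 1 has NULL project.

SQL:
SELECT a.name, b.name AS project
FROM tasks a
LEFT JOIN projects b ON a.project_id = b.id

Result:
name      | project
----------+--------
Design    | Zeta   
Implement | NULL   
Refactor  | Zeta   
Setup     | Orion  
Document  | Epsilon


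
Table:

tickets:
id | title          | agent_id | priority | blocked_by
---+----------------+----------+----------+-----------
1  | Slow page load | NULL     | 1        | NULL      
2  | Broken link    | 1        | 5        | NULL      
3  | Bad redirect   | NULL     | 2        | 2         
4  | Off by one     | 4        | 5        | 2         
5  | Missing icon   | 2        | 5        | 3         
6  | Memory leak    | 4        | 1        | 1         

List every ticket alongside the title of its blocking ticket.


This is a self-join: tickets is joined to a second copy of itself, matching each row's blocked_by to another row's id. Use LEFT JOIN so rows with blocked_by=NULL are kept.
  - ticket 1 (Slow page load): blocked_by=NULL -> NULL
  - ticket 2 (Broken link): blocked_by=NULL -> NULL
  - ticket 3 (Bad redirect): blocked_by=2 -> Broken link
  - ticket 4 (Off by one): blocked_by=2 -> Broken link
  - ticket 5 (Missing icon): blocked_by=3 -> Bad redirect
  - ticket 6 (Memory leak): blocked_by=1 -> Slow page load

SQL:
SELECT a.title AS item, b.title AS blocked_by
FROM tickets a
LEFT JOIN tickets b ON a.blocked_by = b.id

Result:
item           | blocked_by    
---------------+---------------
Slow page load | NULL          
Broken link    | NULL          
Bad redirect   | Broken link   
Off by one     | Broken link   
Missing icon   | Bad redirect  
Memory leak    | Slow page load


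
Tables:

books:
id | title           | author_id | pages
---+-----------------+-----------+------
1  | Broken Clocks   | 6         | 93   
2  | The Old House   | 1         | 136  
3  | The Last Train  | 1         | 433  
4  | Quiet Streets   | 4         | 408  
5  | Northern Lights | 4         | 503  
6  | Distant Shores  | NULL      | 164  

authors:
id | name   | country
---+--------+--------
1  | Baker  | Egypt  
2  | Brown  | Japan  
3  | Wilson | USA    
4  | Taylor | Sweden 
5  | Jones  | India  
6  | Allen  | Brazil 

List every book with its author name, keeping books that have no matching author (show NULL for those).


LEFT JOIN keeps every row from books (the left table); where author_id has no match in authors, the author columns become NULL. Walk through each book:
  - book 1 (Broken Clocks): author_id=6 -> matches Allen
  - book 2 (The Old House): author_id=1 -> matches Baker
  - book 3 (The Last Train): author_id=1 -> matches Baker
  - book 4 (Quiet Streets): author_id=4 -> matches Taylor
  - book 5 (Northern Lights): author_id=4 -> matches Taylor
  - book 6 (Distant Shores): author_id=NULL, no match -> kept with NULL
All 6 rows appear; 1 has NULL author.

SQL:
SELECT a.title, b.name AS author
FROM books a
LEFT JOIN authors b ON a.author_id = b.id

Result:
title           | author
----------------+-------
Broken Clocks   | Allen 
The Old House   | Baker 
The Last Train  | Baker 
Quiet Streets   | Taylor
Northern Lights | Taylor
Distant Shores  | NULL  


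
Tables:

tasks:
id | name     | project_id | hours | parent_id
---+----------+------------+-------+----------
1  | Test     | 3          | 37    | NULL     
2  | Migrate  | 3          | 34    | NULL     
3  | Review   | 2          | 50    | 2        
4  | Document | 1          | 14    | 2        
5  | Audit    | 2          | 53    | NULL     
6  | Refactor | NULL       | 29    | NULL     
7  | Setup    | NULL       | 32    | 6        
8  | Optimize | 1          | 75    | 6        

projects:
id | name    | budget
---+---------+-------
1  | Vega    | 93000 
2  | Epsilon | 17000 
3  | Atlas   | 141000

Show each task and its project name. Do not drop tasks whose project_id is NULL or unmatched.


LEFT JOIN keeps every row from tasks (the left table); where project_id has no match in projects, the project columns become NULL. Walk through each task:
  - task 1 (Test): project_id=3 -> matches Atlas
  - task 2 (Migrate): project_id=3 -> matches Atlas
  - task 3 (Review): project_id=2 -> matches Epsilon
  - task 4 (Document): project_id=1 -> matches Vega
  - task 5 (Audit): project_id=2 -> matches Epsilon
  - task 6 (Refactor): project_id=NULL, no match -> kept with NULL
  - task 7 (Setup): project_id=NULL, no match -> kept with NULL
  - task 8 (Optimize): project_id=1 -> matches Vega
All 8 rows appear; 2 have NULL project.

SQL:
SELECT a.name, b.name AS project
FROM tasks a
LEFT JOIN projects b ON a.project_id = b.id

Result:
name     | project
---------+--------
Test     | Atlas  
Migrate  | Atlas  
Review   | Epsilon
Document | Vega   
Audit    | Epsilon
Refactor | NULL   
Setup    | NULL   
Optimize | Vega   


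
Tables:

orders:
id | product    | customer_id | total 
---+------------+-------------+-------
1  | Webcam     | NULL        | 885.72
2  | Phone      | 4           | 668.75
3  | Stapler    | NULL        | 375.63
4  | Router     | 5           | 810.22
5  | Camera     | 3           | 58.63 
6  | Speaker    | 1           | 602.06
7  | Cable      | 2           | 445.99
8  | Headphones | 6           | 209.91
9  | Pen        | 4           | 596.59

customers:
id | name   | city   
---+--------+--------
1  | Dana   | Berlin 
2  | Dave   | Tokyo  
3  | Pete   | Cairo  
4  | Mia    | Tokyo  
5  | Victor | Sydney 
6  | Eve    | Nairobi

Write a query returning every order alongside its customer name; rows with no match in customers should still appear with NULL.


LEFT JOIN keeps every row from orders (the left table); where customer_id has no match in customers, the customer columns become NULL. Walk through each order:
  - order 1 (Webcam): customer_id=NULL, no match -> kept with NULL
  - order 2 (Phone): customer_id=4 -> matches Mia
  - order 3 (Stapler): customer_id=NULL, no match -> kept with NULL
  - order 4 (Router): customer_id=5 -> matches Victor
  - order 5 (Camera): customer_id=3 -> matches Pete
  - order 6 (Speaker): customer_id=1 -> matches Dana
  - order 7 (Cable): customer_id=2 -> matches Dave
  - order 8 (Headphones): customer_id=6 -> matches Eve
  - order 9 (Pen): customer_id=4 -> matches Mia
All 9 rows appear; 2 have NULL customer.

SQL:
SELECT a.product, b.name AS customer
FROM orders a
LEFT JOIN customers b ON a.customer_id = b.id

Result:
product    | customer
-----------+---------
Webcam     | NULL    
Phone      | Mia     
Stapler    | NULL    
Router     | Victor  
Camera     | Pete    
Speaker    | Dana    
Cable      | Dave    
Headphones | Eve     
Pen        | Mia     


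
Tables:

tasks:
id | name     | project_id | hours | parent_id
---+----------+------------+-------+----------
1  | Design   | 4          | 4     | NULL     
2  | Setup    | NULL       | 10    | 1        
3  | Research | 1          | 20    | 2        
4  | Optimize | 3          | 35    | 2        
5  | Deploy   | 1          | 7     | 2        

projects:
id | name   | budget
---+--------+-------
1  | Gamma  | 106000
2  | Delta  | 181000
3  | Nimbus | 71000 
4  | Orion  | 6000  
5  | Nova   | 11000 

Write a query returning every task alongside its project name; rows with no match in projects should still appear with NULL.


LEFT JOIN keeps every row from tasks (the left table); where project_id has no match in projects, the project columns become NULL. Walk through each task:
  - task 1 (Design): project_id=4 -> matches Orion
  - task 2 (Setup): project_id=NULL, no match -> kept with NULL
  - task 3 (Research): project_id=1 -> matches Gamma
  - task 4 (Optimize): project_id=3 -> matches Nimbus
  - task 5 (Deploy): project_id=1 -> matches Gamma
All 5 rows appear; 1 has NULL project.

SQL:
SELECT a.name, b.name AS project
FROM tasks a
LEFT JOIN projects b ON a.project_id = b.id

Result:
name     | project
---------+--------
Design   | Orion  
Setup    | NULL   
Research | Gamma  
Optimize | Nimbus 
Deploy   | Gamma  


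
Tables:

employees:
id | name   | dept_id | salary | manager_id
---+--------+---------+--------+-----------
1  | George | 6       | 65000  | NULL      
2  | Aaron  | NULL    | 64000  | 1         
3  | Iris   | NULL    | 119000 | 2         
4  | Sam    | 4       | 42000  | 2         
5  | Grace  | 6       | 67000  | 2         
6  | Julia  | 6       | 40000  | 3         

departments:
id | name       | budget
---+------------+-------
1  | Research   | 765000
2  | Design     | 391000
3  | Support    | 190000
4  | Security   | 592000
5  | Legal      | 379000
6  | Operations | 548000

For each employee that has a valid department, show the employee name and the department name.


INNER JOIN keeps only employees rows whose dept_id matches an id in departments. Walk through each employee:
  - employee 1 (George): dept_id=6 -> matches Operations
  - employee 2 (Aaron): dept_id=NULL, no match -> dropped
  - employee 3 (Iris): dept_id=NULL, no match -> dropped
  - employee 4 (Sam): dept_id=4 -> matches Security
  - employee 5 (Grace): dept_id=6 -> matches Operations
  - employee 6 (Julia): dept_id=6 -> matches Operations
So 2 of 6 rows are dropped.

SQL:
SELECT a.name, b.name AS department
FROM employees a
INNER JOIN departments b ON a.dept_id = b.id

Result:
name   | department
-------+-----------
George | Operations
Sam    | Security  
Grace  | Operations
Julia  | Operations


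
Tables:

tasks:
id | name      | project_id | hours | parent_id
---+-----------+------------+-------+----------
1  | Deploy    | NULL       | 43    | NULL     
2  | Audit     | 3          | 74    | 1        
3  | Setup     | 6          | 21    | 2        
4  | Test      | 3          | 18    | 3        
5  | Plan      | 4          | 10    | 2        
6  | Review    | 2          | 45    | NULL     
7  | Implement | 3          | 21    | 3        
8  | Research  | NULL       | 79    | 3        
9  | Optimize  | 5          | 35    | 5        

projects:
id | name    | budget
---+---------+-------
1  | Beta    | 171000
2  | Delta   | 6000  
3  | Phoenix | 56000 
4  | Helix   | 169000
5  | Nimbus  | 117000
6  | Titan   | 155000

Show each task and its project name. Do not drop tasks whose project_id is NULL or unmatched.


LEFT JOIN keeps every row from tasks (the left table); where project_id has no match in projects, the project columns become NULL. Walk through each task:
  - task 1 (Deploy): project_id=NULL, no match -> kept with NULL
  - task 2 (Audit): project_id=3 -> matches Phoenix
  - task 3 (Setup): project_id=6 -> matches Titan
  - task 4 (Test): project_id=3 -> matches Phoenix
  - task 5 (Plan): project_id=4 -> matches Helix
  - task 6 (Review): project_id=2 -> matches Delta
  - task 7 (Implement): project_id=3 -> matches Phoenix
  - task 8 (Research): project_id=NULL, no match -> kept with NULL
  - task 9 (Optimize): project_id=5 -> matches Nimbus
All 9 rows appear; 2 have NULL project.

SQL:
SELECT a.name, b.name AS project
FROM tasks a
LEFT JOIN projects b ON a.project_id = b.id

Result:
name      | project
----------+--------
Deploy    | NULL   
Audit     | Phoenix
Setup     | Titan  
Test      | Phoenix
Plan      | Helix  
Review    | Delta  
Implement | Phoenix
Research  | NULL   
Optimize  | Nimbus 


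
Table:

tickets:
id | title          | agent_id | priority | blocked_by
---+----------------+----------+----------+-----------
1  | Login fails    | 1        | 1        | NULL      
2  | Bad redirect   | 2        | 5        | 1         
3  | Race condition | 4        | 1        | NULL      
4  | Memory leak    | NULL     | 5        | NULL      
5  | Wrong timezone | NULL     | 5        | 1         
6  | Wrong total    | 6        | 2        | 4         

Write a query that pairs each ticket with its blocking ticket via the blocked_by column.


This is a self-join: tickets is joined to a second copy of itself, matching each row's blocked_by to another row's id. Use LEFT JOIN so rows with blocked_by=NULL are kept.
  - ticket 1 (Login fails): blocked_by=NULL -> NULL
  - ticket 2 (Bad redirect): blocked_by=1 -> Login fails
  - ticket 3 (Race condition): blocked_by=NULL -> NULL
  - ticket 4 (Memory leak): blocked_by=NULL -> NULL
  - ticket 5 (Wrong timezone): blocked_by=1 -> Login fails
  - ticket 6 (Wrong total): blocked_by=4 -> Memory leak

SQL:
SELECT a.title AS item, b.title AS blocked_by
FROM tickets a
LEFT JOIN tickets b ON a.blocked_by = b.id

Result:
item           | blocked_by 
---------------+------------
Login fails    | NULL       
Bad redirect   | Login fails
Race condition | NULL       
Memory leak    | NULL       
Wrong timezone | Login fails
Wrong total    | Memory leak
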